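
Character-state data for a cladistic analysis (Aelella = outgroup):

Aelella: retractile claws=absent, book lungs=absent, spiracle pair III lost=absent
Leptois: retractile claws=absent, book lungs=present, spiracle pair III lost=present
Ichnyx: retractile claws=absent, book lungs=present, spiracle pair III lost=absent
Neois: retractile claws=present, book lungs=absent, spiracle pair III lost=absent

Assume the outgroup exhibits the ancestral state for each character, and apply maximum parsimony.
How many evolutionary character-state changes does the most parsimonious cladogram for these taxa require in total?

3

The outgroup has state 'absent' for every character, so 'present' is the derived state throughout.
retractile claws (derived state 'present') is unique to Neois (autapomorphy; uninformative for grouping).
book lungs: derived state 'present' in Ichnyx and Leptois only — synapomorphy for {Ichnyx, Leptois}.
spiracle pair III lost (derived state 'present') is unique to Leptois (autapomorphy; uninformative for grouping).
Most parsimonious ingroup topology: ((Leptois,Ichnyx),Neois).
Changes per character on this tree: retractile claws: 1; book lungs: 1; spiracle pair III lost: 1.
Total = 3.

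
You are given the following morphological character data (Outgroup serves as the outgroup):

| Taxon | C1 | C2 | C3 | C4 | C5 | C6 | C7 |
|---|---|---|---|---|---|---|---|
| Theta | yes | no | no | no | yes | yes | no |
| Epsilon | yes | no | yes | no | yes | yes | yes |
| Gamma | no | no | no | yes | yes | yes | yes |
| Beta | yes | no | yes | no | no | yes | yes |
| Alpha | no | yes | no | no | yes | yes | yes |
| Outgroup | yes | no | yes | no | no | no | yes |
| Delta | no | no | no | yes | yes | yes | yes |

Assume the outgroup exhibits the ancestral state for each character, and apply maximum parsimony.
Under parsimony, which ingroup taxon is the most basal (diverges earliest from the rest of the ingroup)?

Beta

Character polarity is set by the outgroup: the derived state is whichever differs from the outgroup's state, so for C1, C3, C7 the derived state is 'no', and for the remaining characters it is 'yes'.
C1: derived state 'no' in Alpha, Delta, and Gamma only — synapomorphy for {Alpha, Delta, Gamma}.
C2 (derived state 'yes') is unique to Alpha (autapomorphy; uninformative for grouping).
C3: derived state 'no' in Alpha, Delta, Gamma, and Theta only — synapomorphy for {Alpha, Delta, Gamma, Theta}.
C4: derived state 'yes' in Delta and Gamma only — synapomorphy for {Delta, Gamma}.
C5: derived state 'yes' in Alpha, Delta, Epsilon, Gamma, and Theta only — synapomorphy for {Alpha, Delta, Epsilon, Gamma, Theta}.
All ingroup taxa share the derived state 'yes' for C6; it defines the ingroup but does not resolve relationships within it.
C7 (derived state 'no') is unique to Theta (autapomorphy; uninformative for grouping).
Most parsimonious ingroup topology: (((((Gamma,Delta),Alpha),Theta),Epsilon),Beta).
Beta is sister to the clade containing all other ingroup taxa, so it is the earliest-diverging (most basal) ingroup lineage.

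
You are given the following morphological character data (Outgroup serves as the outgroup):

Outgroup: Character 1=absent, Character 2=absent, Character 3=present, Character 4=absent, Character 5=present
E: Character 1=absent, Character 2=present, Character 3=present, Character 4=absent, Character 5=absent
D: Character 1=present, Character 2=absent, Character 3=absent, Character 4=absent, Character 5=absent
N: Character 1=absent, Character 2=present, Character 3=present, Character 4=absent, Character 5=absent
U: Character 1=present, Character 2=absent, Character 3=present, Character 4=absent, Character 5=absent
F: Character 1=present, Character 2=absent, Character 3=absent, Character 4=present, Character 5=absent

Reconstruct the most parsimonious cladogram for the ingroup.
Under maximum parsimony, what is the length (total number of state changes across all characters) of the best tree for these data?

5

Character polarity is set by the outgroup: the derived state is whichever differs from the outgroup's state, so for Character 3, Character 5 the derived state is 'absent', and for the remaining characters it is 'present'.
Only D, F, and U show the derived state 'present' for Character 1, supporting them as a clade.
Only E and N show the derived state 'present' for Character 2, supporting them as a clade.
Only D and F show the derived state 'absent' for Character 3, supporting them as a clade.
Character 4: derived state 'present' in F only — an autapomorphy, so it tells us nothing about relationships among taxa.
Character 5 (derived state 'absent') is shared by all ingroup taxa — unites the whole ingroup.
Most parsimonious ingroup topology: ((E,N),((D,F),U)).
Changes per character on this tree: Character 1: 1; Character 2: 1; Character 3: 1; Character 4: 1; Character 5: 1.
Total = 5.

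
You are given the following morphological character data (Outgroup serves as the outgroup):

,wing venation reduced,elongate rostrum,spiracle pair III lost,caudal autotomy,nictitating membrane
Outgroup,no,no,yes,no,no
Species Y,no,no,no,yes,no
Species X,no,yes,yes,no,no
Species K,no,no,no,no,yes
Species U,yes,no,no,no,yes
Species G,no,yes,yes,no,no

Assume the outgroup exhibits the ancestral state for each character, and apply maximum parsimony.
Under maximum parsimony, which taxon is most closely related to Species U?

Species K

Character polarity is set by the outgroup: the derived state is whichever differs from the outgroup's state, so for spiracle pair III lost the derived state is 'no', and for the remaining characters it is 'yes'.
wing venation reduced (derived state 'yes') is unique to Species U (autapomorphy; uninformative for grouping).
elongate rostrum (derived state 'yes') is shared by Species G and Species X — a synapomorphy uniting that clade.
Only Species K, Species U, and Species Y show the derived state 'no' for spiracle pair III lost, supporting them as a clade.
caudal autotomy: derived state 'yes' in Species Y only — an autapomorphy, so it tells us nothing about relationships among taxa.
nictitating membrane (derived state 'yes') is shared by Species K and Species U — a synapomorphy uniting that clade.
Most parsimonious ingroup topology: ((Species Y,(Species K,Species U)),(Species X,Species G)).
Species U and Species K form a cherry on this tree, so they are sister taxa.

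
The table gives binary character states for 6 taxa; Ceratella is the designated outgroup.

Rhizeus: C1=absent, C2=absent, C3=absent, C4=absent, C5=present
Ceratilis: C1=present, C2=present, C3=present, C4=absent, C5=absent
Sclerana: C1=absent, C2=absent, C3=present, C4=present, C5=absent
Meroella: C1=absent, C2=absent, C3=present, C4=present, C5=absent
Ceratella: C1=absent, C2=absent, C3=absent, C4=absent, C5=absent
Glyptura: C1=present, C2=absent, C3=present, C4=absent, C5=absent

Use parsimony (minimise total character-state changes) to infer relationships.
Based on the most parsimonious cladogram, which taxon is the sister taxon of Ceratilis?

Glyptura

The outgroup has state 'absent' for every character, so 'present' is the derived state throughout.
Only Ceratilis and Glyptura show the derived state 'present' for C1, supporting them as a clade.
C2: derived state 'present' in Ceratilis only — an autapomorphy, so it tells us nothing about relationships among taxa.
C3 (derived state 'present') is shared by Ceratilis, Glyptura, Meroella, and Sclerana — a synapomorphy uniting that clade.
Only Meroella and Sclerana show the derived state 'present' for C4, supporting them as a clade.
C5 (derived state 'present') is unique to Rhizeus (autapomorphy; uninformative for grouping).
Most parsimonious ingroup topology: (((Glyptura,Ceratilis),(Sclerana,Meroella)),Rhizeus).
Ceratilis and Glyptura form a cherry on this tree, so they are sister taxa.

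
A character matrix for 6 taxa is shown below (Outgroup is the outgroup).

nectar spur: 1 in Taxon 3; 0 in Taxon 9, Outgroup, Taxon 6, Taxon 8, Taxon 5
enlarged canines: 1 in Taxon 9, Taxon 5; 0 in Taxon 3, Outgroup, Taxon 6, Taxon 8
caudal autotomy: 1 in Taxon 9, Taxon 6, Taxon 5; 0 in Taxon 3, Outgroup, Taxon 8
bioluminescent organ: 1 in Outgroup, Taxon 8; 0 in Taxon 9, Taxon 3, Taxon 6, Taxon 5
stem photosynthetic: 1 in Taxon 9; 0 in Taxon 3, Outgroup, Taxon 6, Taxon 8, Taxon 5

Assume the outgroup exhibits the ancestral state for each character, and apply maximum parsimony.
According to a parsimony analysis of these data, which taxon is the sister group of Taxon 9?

Character polarity is set by the outgroup: the derived state is whichever differs from the outgroup's state, so for bioluminescent organ the derived state is '0', and for the remaining characters it is '1'.
nectar spur: derived state '1' in Taxon 3 only — an autapomorphy, so it tells us nothing about relationships among taxa.
Only Taxon 5 and Taxon 9 show the derived state '1' for enlarged canines, supporting them as a clade.
caudal autotomy (derived state '1') is shared by Taxon 5, Taxon 6, and Taxon 9 — a synapomorphy uniting that clade.
Only Taxon 3, Taxon 5, Taxon 6, and Taxon 9 show the derived state '0' for bioluminescent organ, supporting them as a clade.
stem photosynthetic: derived state '1' in Taxon 9 only — an autapomorphy, so it tells us nothing about relationships among taxa.
Most parsimonious ingroup topology: ((((Taxon 9,Taxon 5),Taxon 6),Taxon 3),Taxon 8).
Taxon 9 and Taxon 5 form a cherry on this tree, so they are sister taxa.

Taxon 5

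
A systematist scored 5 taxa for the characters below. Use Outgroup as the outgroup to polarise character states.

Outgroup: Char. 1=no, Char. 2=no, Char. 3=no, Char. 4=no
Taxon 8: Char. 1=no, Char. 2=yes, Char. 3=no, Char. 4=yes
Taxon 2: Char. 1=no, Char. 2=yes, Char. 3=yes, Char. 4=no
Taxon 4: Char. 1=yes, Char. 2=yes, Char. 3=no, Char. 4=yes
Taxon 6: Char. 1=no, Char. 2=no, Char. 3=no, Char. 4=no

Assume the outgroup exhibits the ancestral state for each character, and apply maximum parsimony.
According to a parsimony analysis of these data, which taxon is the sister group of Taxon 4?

Taxon 8

The outgroup has state 'no' for every character, so 'yes' is the derived state throughout.
Char. 1: derived state 'yes' in Taxon 4 only — an autapomorphy, so it tells us nothing about relationships among taxa.
Char. 2 (derived state 'yes') is shared by Taxon 2, Taxon 4, and Taxon 8 — a synapomorphy uniting that clade.
Char. 3: derived state 'yes' in Taxon 2 only — an autapomorphy, so it tells us nothing about relationships among taxa.
Only Taxon 4 and Taxon 8 show the derived state 'yes' for Char. 4, supporting them as a clade.
Most parsimonious ingroup topology: (((Taxon 8,Taxon 4),Taxon 2),Taxon 6).
Taxon 4 and Taxon 8 form a cherry on this tree, so they are sister taxa.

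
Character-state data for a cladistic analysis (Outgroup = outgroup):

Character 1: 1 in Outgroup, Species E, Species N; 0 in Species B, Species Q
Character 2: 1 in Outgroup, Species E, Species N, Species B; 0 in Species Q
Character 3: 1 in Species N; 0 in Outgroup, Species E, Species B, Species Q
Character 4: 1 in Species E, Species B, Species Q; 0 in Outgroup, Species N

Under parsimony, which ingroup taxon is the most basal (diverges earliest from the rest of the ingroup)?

Character polarity is set by the outgroup: the derived state is whichever differs from the outgroup's state, so for Character 1, Character 2 the derived state is '0', and for the remaining characters it is '1'.
Character 1 (derived state '0') is shared by Species B and Species Q — a synapomorphy uniting that clade.
Character 2: derived state '0' in Species Q only — an autapomorphy, so it tells us nothing about relationships among taxa.
Character 3: derived state '1' in Species N only — an autapomorphy, so it tells us nothing about relationships among taxa.
Character 4: derived state '1' in Species B, Species E, and Species Q only — synapomorphy for {Species B, Species E, Species Q}.
Most parsimonious ingroup topology: ((Species E,(Species B,Species Q)),Species N).
Species N is sister to the clade containing all other ingroup taxa, so it is the earliest-diverging (most basal) ingroup lineage.

Species N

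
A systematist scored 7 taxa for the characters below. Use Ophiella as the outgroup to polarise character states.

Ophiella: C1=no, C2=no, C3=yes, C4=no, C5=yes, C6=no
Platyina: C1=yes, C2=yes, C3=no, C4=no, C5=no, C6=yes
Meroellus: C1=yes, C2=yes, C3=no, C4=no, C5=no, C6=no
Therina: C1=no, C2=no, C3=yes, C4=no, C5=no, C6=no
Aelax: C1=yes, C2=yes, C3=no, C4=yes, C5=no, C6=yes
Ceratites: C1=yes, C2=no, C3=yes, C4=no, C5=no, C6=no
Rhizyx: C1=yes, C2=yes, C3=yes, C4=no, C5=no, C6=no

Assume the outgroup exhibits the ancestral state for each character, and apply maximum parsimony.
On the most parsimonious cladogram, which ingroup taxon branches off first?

Therina

Character polarity is set by the outgroup: the derived state is whichever differs from the outgroup's state, so for C3, C5 the derived state is 'no', and for the remaining characters it is 'yes'.
C1: derived state 'yes' in Aelax, Ceratites, Meroellus, Platyina, and Rhizyx only — synapomorphy for {Aelax, Ceratites, Meroellus, Platyina, Rhizyx}.
Only Aelax, Meroellus, Platyina, and Rhizyx show the derived state 'yes' for C2, supporting them as a clade.
C3: derived state 'no' in Aelax, Meroellus, and Platyina only — synapomorphy for {Aelax, Meroellus, Platyina}.
C4: derived state 'yes' in Aelax only — an autapomorphy, so it tells us nothing about relationships among taxa.
C5 (derived state 'no') is shared by all ingroup taxa — unites the whole ingroup.
Only Aelax and Platyina show the derived state 'yes' for C6, supporting them as a clade.
Most parsimonious ingroup topology: (((((Platyina,Aelax),Meroellus),Rhizyx),Ceratites),Therina).
Therina is sister to the clade containing all other ingroup taxa, so it is the earliest-diverging (most basal) ingroup lineage.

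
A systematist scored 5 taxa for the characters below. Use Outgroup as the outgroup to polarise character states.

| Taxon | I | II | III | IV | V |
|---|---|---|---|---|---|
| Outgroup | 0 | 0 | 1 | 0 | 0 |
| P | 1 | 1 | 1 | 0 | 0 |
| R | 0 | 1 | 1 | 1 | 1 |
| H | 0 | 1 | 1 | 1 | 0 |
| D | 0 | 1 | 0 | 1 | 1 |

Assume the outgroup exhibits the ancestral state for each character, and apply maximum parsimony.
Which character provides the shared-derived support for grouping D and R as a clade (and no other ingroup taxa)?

Character polarity is set by the outgroup: the derived state is whichever differs from the outgroup's state, so for III the derived state is '0', and for the remaining characters it is '1'.
I: derived state '1' in P only — an autapomorphy, so it tells us nothing about relationships among taxa.
All ingroup taxa share the derived state '1' for II; it defines the ingroup but does not resolve relationships within it.
III: derived state '0' in D only — an autapomorphy, so it tells us nothing about relationships among taxa.
IV (derived state '1') is shared by D, H, and R — a synapomorphy uniting that clade.
V: derived state '1' in D and R only — synapomorphy for {D, R}.
Most parsimonious ingroup topology: (P,((R,D),H)).
The clade {D, R} is supported by V: its derived state '1' occurs in exactly those taxa and in no other taxon (including the outgroup).

V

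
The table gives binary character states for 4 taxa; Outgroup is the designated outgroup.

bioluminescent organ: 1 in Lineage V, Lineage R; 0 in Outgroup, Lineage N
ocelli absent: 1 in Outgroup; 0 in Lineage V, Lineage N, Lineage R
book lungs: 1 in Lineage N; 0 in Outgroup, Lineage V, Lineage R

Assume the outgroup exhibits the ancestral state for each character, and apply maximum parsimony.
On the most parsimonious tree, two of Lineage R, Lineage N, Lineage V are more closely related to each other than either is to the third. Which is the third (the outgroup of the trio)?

Lineage N

Character polarity is set by the outgroup: the derived state is whichever differs from the outgroup's state, so for ocelli absent the derived state is '0', and for the remaining characters it is '1'.
bioluminescent organ (derived state '1') is shared by Lineage R and Lineage V — a synapomorphy uniting that clade.
ocelli absent (derived state '0') is shared by all ingroup taxa — unites the whole ingroup.
book lungs (derived state '1') is unique to Lineage N (autapomorphy; uninformative for grouping).
Most parsimonious ingroup topology: ((Lineage V,Lineage R),Lineage N).
Lineage V and Lineage R share a more recent common ancestor with each other than either does with Lineage N, so Lineage N is the least closely related of the three.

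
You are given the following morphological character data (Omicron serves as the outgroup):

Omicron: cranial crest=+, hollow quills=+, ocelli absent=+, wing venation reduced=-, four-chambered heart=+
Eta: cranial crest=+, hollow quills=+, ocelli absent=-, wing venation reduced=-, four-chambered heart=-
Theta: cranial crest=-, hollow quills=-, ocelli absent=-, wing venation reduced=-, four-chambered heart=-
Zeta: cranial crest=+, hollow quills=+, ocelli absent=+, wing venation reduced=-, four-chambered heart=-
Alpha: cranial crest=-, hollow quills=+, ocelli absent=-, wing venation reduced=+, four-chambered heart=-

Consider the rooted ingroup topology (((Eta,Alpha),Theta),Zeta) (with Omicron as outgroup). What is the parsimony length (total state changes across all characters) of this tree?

Map each character onto (((Eta,Alpha),Theta),Zeta) (rooted by Omicron) and count the minimum state changes it requires (Fitch parsimony):
cranial crest: 2; hollow quills: 1; ocelli absent: 1; wing venation reduced: 1; four-chambered heart: 1.
Total tree length = 6.

6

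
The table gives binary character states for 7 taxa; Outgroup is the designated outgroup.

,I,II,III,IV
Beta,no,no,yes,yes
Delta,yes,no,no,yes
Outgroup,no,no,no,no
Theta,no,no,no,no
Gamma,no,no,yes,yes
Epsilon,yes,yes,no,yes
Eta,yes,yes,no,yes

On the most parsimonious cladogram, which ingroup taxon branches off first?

The outgroup has state 'no' for every character, so 'yes' is the derived state throughout.
I: derived state 'yes' in Delta, Epsilon, and Eta only — synapomorphy for {Delta, Epsilon, Eta}.
II (derived state 'yes') is shared by Epsilon and Eta — a synapomorphy uniting that clade.
Only Beta and Gamma show the derived state 'yes' for III, supporting them as a clade.
Only Beta, Delta, Epsilon, Eta, and Gamma show the derived state 'yes' for IV, supporting them as a clade.
Most parsimonious ingroup topology: (((Beta,Gamma),((Epsilon,Eta),Delta)),Theta).
Theta is sister to the clade containing all other ingroup taxa, so it is the earliest-diverging (most basal) ingroup lineage.

Theta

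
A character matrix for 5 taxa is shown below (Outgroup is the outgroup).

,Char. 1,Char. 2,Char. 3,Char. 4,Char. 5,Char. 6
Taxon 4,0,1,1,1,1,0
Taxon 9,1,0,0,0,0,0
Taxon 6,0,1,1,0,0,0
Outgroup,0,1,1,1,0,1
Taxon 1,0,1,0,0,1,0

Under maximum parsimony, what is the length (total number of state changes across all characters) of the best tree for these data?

Character polarity is set by the outgroup: the derived state is whichever differs from the outgroup's state, so for Char. 2, Char. 3, Char. 4, Char. 6 the derived state is '0', and for the remaining characters it is '1'.
Char. 1: derived state '1' in Taxon 9 only — an autapomorphy, so it tells us nothing about relationships among taxa.
Char. 2: derived state '0' in Taxon 9 only — an autapomorphy, so it tells us nothing about relationships among taxa.
Char. 3: derived state '0' in Taxon 1 and Taxon 9 only — synapomorphy for {Taxon 1, Taxon 9}.
Only Taxon 1, Taxon 6, and Taxon 9 show the derived state '0' for Char. 4, supporting them as a clade.
Char. 5 groups Taxon 1 and Taxon 4, which is incompatible with the clades supported by the remaining characters; treating it as convergent (homoplasy) costs fewer steps than any alternative tree.
Char. 6 (derived state '0') is shared by all ingroup taxa — unites the whole ingroup.
Most parsimonious ingroup topology: (Taxon 4,((Taxon 1,Taxon 9),Taxon 6)).
Changes per character on this tree: Char. 1: 1; Char. 2: 1; Char. 3: 1; Char. 4: 1; Char. 5: 2; Char. 6: 1.
Total = 7.

7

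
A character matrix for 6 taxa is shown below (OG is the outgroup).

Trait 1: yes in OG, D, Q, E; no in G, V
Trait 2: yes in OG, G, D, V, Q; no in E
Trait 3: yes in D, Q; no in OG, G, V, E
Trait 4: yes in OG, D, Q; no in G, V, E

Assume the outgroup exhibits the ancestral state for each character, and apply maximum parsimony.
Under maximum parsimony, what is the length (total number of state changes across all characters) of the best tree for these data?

4

Character polarity is set by the outgroup: the derived state is whichever differs from the outgroup's state, so for Trait 1, Trait 2, Trait 4 the derived state is 'no', and for the remaining characters it is 'yes'.
Trait 1: derived state 'no' in G and V only — synapomorphy for {G, V}.
Trait 2 (derived state 'no') is unique to E (autapomorphy; uninformative for grouping).
Trait 3: derived state 'yes' in D and Q only — synapomorphy for {D, Q}.
Trait 4 (derived state 'no') is shared by E, G, and V — a synapomorphy uniting that clade.
Most parsimonious ingroup topology: (((G,V),E),(D,Q)).
Changes per character on this tree: Trait 1: 1; Trait 2: 1; Trait 3: 1; Trait 4: 1.
Total = 4.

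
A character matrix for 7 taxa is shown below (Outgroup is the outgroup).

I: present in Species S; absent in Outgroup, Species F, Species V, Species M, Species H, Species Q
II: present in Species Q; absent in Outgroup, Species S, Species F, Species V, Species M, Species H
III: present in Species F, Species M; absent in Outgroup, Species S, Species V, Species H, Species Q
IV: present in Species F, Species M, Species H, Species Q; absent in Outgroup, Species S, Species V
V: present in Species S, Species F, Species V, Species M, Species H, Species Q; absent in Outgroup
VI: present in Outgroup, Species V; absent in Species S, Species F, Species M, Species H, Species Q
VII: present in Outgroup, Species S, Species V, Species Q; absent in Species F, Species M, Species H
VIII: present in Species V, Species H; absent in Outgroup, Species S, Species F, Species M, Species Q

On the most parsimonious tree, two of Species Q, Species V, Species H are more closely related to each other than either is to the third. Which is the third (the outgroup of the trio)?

Character polarity is set by the outgroup: the derived state is whichever differs from the outgroup's state, so for VI, VII the derived state is 'absent', and for the remaining characters it is 'present'.
I: derived state 'present' in Species S only — an autapomorphy, so it tells us nothing about relationships among taxa.
II (derived state 'present') is unique to Species Q (autapomorphy; uninformative for grouping).
III (derived state 'present') is shared by Species F and Species M — a synapomorphy uniting that clade.
IV: derived state 'present' in Species F, Species H, Species M, and Species Q only — synapomorphy for {Species F, Species H, Species M, Species Q}.
V (derived state 'present') is shared by all ingroup taxa — unites the whole ingroup.
Only Species F, Species H, Species M, Species Q, and Species S show the derived state 'absent' for VI, supporting them as a clade.
VII (derived state 'absent') is shared by Species F, Species H, and Species M — a synapomorphy uniting that clade.
VIII groups Species H and Species V, which is incompatible with the clades supported by the remaining characters; treating it as convergent (homoplasy) costs fewer steps than any alternative tree.
Most parsimonious ingroup topology: ((Species S,(((Species F,Species M),Species H),Species Q)),Species V).
Species Q and Species H share a more recent common ancestor with each other than either does with Species V, so Species V is the least closely related of the three.

Species V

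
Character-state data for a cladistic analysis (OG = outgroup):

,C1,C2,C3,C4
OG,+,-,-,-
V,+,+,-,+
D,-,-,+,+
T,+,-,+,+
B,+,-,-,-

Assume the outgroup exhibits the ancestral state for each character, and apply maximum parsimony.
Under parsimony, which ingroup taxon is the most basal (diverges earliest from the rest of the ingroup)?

B

Character polarity is set by the outgroup: the derived state is whichever differs from the outgroup's state, so for C1 the derived state is '-', and for the remaining characters it is '+'.
C1: derived state '-' in D only — an autapomorphy, so it tells us nothing about relationships among taxa.
C2: derived state '+' in V only — an autapomorphy, so it tells us nothing about relationships among taxa.
C3: derived state '+' in D and T only — synapomorphy for {D, T}.
Only D, T, and V show the derived state '+' for C4, supporting them as a clade.
Most parsimonious ingroup topology: ((V,(D,T)),B).
B is sister to the clade containing all other ingroup taxa, so it is the earliest-diverging (most basal) ingroup lineage.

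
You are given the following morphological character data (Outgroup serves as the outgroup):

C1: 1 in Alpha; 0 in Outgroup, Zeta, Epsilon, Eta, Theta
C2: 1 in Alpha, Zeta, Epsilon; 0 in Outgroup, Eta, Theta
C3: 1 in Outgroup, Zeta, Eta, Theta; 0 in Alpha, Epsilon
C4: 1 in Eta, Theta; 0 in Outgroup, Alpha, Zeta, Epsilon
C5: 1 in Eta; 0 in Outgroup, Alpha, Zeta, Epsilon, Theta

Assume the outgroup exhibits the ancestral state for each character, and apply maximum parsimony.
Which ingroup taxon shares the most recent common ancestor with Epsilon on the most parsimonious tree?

Character polarity is set by the outgroup: the derived state is whichever differs from the outgroup's state, so for C3 the derived state is '0', and for the remaining characters it is '1'.
C1: derived state '1' in Alpha only — an autapomorphy, so it tells us nothing about relationships among taxa.
C2: derived state '1' in Alpha, Epsilon, and Zeta only — synapomorphy for {Alpha, Epsilon, Zeta}.
C3 (derived state '0') is shared by Alpha and Epsilon — a synapomorphy uniting that clade.
C4: derived state '1' in Eta and Theta only — synapomorphy for {Eta, Theta}.
C5 (derived state '1') is unique to Eta (autapomorphy; uninformative for grouping).
Most parsimonious ingroup topology: (((Alpha,Epsilon),Zeta),(Eta,Theta)).
Epsilon and Alpha form a cherry on this tree, so they are sister taxa.

Alpha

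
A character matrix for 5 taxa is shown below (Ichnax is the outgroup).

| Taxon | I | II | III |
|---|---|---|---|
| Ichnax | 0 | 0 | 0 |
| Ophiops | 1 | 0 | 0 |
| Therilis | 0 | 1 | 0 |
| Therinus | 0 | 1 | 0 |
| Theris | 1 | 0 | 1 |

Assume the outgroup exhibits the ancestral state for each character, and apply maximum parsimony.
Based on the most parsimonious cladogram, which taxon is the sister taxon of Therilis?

The outgroup has state '0' for every character, so '1' is the derived state throughout.
I: derived state '1' in Ophiops and Theris only — synapomorphy for {Ophiops, Theris}.
II: derived state '1' in Therilis and Therinus only — synapomorphy for {Therilis, Therinus}.
III: derived state '1' in Theris only — an autapomorphy, so it tells us nothing about relationships among taxa.
Most parsimonious ingroup topology: ((Ophiops,Theris),(Therilis,Therinus)).
Therilis and Therinus form a cherry on this tree, so they are sister taxa.

Therinus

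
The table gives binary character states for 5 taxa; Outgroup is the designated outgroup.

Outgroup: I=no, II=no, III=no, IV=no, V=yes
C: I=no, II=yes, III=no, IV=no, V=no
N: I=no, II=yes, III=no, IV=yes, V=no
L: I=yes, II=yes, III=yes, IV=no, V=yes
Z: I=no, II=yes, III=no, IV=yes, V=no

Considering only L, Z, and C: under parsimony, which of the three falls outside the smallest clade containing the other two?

Character polarity is set by the outgroup: the derived state is whichever differs from the outgroup's state, so for V the derived state is 'no', and for the remaining characters it is 'yes'.
I (derived state 'yes') is unique to L (autapomorphy; uninformative for grouping).
All ingroup taxa share the derived state 'yes' for II; it defines the ingroup but does not resolve relationships within it.
III: derived state 'yes' in L only — an autapomorphy, so it tells us nothing about relationships among taxa.
IV (derived state 'yes') is shared by N and Z — a synapomorphy uniting that clade.
V: derived state 'no' in C, N, and Z only — synapomorphy for {C, N, Z}.
Most parsimonious ingroup topology: ((C,(N,Z)),L).
Z and C share a more recent common ancestor with each other than either does with L, so L is the least closely related of the three.

L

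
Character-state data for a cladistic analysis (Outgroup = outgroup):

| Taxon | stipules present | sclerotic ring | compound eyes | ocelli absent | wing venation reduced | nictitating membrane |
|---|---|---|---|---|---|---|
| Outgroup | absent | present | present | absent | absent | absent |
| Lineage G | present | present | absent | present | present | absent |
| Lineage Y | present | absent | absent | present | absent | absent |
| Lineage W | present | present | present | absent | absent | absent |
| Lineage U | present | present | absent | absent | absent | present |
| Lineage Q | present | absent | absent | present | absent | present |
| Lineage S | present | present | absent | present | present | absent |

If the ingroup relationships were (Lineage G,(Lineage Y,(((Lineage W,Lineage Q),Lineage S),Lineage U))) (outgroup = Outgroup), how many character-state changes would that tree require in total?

Map each character onto (Lineage G,(Lineage Y,(((Lineage W,Lineage Q),Lineage S),Lineage U))) (rooted by Outgroup) and count the minimum state changes it requires (Fitch parsimony):
stipules present: 1; sclerotic ring: 2; compound eyes: 2; ocelli absent: 3; wing venation reduced: 2; nictitating membrane: 2.
Total tree length = 12.

12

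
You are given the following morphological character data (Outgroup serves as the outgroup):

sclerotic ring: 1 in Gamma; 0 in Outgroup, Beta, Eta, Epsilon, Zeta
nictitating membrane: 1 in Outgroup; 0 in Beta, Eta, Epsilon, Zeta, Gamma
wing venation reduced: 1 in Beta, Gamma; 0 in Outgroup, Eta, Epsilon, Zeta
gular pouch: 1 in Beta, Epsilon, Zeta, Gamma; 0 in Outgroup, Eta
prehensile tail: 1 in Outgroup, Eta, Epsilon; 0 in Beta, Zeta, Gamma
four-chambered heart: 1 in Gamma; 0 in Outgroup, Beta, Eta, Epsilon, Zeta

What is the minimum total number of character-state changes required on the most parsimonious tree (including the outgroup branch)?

Character polarity is set by the outgroup: the derived state is whichever differs from the outgroup's state, so for nictitating membrane, prehensile tail the derived state is '0', and for the remaining characters it is '1'.
sclerotic ring: derived state '1' in Gamma only — an autapomorphy, so it tells us nothing about relationships among taxa.
All ingroup taxa share the derived state '0' for nictitating membrane; it defines the ingroup but does not resolve relationships within it.
Only Beta and Gamma show the derived state '1' for wing venation reduced, supporting them as a clade.
gular pouch: derived state '1' in Beta, Epsilon, Gamma, and Zeta only — synapomorphy for {Beta, Epsilon, Gamma, Zeta}.
Only Beta, Gamma, and Zeta show the derived state '0' for prehensile tail, supporting them as a clade.
four-chambered heart: derived state '1' in Gamma only — an autapomorphy, so it tells us nothing about relationships among taxa.
Most parsimonious ingroup topology: (Eta,(((Beta,Gamma),Zeta),Epsilon)).
Changes per character on this tree: sclerotic ring: 1; nictitating membrane: 1; wing venation reduced: 1; gular pouch: 1; prehensile tail: 1; four-chambered heart: 1.
Total = 6.

6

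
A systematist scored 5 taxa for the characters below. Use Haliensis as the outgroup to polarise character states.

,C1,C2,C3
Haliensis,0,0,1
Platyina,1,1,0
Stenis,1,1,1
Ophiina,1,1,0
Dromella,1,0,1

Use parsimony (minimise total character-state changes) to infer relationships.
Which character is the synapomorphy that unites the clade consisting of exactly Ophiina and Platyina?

Character polarity is set by the outgroup: the derived state is whichever differs from the outgroup's state, so for C3 the derived state is '0', and for the remaining characters it is '1'.
C1 (derived state '1') is shared by all ingroup taxa — unites the whole ingroup.
Only Ophiina, Platyina, and Stenis show the derived state '1' for C2, supporting them as a clade.
C3: derived state '0' in Ophiina and Platyina only — synapomorphy for {Ophiina, Platyina}.
Most parsimonious ingroup topology: (((Platyina,Ophiina),Stenis),Dromella).
The clade {Ophiina, Platyina} is supported by C3: its derived state '0' occurs in exactly those taxa and in no other taxon (including the outgroup).

C3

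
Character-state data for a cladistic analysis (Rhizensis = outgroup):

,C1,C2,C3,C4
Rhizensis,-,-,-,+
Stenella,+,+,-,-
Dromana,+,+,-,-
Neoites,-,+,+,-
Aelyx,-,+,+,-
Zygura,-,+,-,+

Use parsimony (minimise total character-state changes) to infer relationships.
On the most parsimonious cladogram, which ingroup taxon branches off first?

Character polarity is set by the outgroup: the derived state is whichever differs from the outgroup's state, so for C4 the derived state is '-', and for the remaining characters it is '+'.
C1: derived state '+' in Dromana and Stenella only — synapomorphy for {Dromana, Stenella}.
All ingroup taxa share the derived state '+' for C2; it defines the ingroup but does not resolve relationships within it.
Only Aelyx and Neoites show the derived state '+' for C3, supporting them as a clade.
C4 (derived state '-') is shared by Aelyx, Dromana, Neoites, and Stenella — a synapomorphy uniting that clade.
Most parsimonious ingroup topology: (((Stenella,Dromana),(Neoites,Aelyx)),Zygura).
Zygura is sister to the clade containing all other ingroup taxa, so it is the earliest-diverging (most basal) ingroup lineage.

Zygura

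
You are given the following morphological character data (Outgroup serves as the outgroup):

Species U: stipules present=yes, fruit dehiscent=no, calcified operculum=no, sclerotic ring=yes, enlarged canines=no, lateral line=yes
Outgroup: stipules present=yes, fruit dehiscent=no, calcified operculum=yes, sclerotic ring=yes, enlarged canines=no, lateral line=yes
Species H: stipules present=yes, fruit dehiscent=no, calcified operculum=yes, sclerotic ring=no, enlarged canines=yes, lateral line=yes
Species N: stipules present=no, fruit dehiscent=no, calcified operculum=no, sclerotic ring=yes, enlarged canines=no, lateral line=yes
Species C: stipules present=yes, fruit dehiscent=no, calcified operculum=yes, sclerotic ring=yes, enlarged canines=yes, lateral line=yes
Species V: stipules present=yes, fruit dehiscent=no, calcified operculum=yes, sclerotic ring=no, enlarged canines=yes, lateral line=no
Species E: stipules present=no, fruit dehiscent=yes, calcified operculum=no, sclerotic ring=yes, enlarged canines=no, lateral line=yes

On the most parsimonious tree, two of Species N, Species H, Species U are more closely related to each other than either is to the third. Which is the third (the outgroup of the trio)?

Species H

Character polarity is set by the outgroup: the derived state is whichever differs from the outgroup's state, so for stipules present, calcified operculum, sclerotic ring, lateral line the derived state is 'no', and for the remaining characters it is 'yes'.
stipules present: derived state 'no' in Species E and Species N only — synapomorphy for {Species E, Species N}.
fruit dehiscent (derived state 'yes') is unique to Species E (autapomorphy; uninformative for grouping).
calcified operculum: derived state 'no' in Species E, Species N, and Species U only — synapomorphy for {Species E, Species N, Species U}.
Only Species H and Species V show the derived state 'no' for sclerotic ring, supporting them as a clade.
enlarged canines (derived state 'yes') is shared by Species C, Species H, and Species V — a synapomorphy uniting that clade.
lateral line: derived state 'no' in Species V only — an autapomorphy, so it tells us nothing about relationships among taxa.
Most parsimonious ingroup topology: (((Species N,Species E),Species U),((Species V,Species H),Species C)).
Species U and Species N share a more recent common ancestor with each other than either does with Species H, so Species H is the least closely related of the three.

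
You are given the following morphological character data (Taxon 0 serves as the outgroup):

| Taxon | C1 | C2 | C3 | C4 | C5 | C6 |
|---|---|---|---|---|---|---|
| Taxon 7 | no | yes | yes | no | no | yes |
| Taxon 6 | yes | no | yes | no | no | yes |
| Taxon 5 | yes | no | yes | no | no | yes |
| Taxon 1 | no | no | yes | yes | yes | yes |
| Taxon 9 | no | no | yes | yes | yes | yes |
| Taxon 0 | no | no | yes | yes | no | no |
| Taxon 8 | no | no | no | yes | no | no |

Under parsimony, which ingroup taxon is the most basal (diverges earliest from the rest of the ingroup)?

Character polarity is set by the outgroup: the derived state is whichever differs from the outgroup's state, so for C3, C4 the derived state is 'no', and for the remaining characters it is 'yes'.
Only Taxon 5 and Taxon 6 show the derived state 'yes' for C1, supporting them as a clade.
C2 (derived state 'yes') is unique to Taxon 7 (autapomorphy; uninformative for grouping).
C3 (derived state 'no') is unique to Taxon 8 (autapomorphy; uninformative for grouping).
Only Taxon 5, Taxon 6, and Taxon 7 show the derived state 'no' for C4, supporting them as a clade.
C5: derived state 'yes' in Taxon 1 and Taxon 9 only — synapomorphy for {Taxon 1, Taxon 9}.
Only Taxon 1, Taxon 5, Taxon 6, Taxon 7, and Taxon 9 show the derived state 'yes' for C6, supporting them as a clade.
Most parsimonious ingroup topology: (Taxon 8,((Taxon 7,(Taxon 6,Taxon 5)),(Taxon 1,Taxon 9))).
Taxon 8 is sister to the clade containing all other ingroup taxa, so it is the earliest-diverging (most basal) ingroup lineage.

Taxon 8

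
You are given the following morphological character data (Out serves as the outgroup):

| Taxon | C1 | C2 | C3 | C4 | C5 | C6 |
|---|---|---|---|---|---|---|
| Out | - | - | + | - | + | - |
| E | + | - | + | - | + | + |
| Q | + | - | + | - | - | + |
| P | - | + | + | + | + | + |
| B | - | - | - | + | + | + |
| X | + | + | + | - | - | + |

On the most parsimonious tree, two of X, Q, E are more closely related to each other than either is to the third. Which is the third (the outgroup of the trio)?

Character polarity is set by the outgroup: the derived state is whichever differs from the outgroup's state, so for C3, C5 the derived state is '-', and for the remaining characters it is '+'.
C1 (derived state '+') is shared by E, Q, and X — a synapomorphy uniting that clade.
C2 (state '+') occurs in P and X but conflicts with the nesting implied by the other characters — most parsimoniously interpreted as homoplasy.
C3: derived state '-' in B only — an autapomorphy, so it tells us nothing about relationships among taxa.
C4 (derived state '+') is shared by B and P — a synapomorphy uniting that clade.
C5 (derived state '-') is shared by Q and X — a synapomorphy uniting that clade.
All ingroup taxa share the derived state '+' for C6; it defines the ingroup but does not resolve relationships within it.
Most parsimonious ingroup topology: ((E,(Q,X)),(P,B)).
Q and X share a more recent common ancestor with each other than either does with E, so E is the least closely related of the three.

E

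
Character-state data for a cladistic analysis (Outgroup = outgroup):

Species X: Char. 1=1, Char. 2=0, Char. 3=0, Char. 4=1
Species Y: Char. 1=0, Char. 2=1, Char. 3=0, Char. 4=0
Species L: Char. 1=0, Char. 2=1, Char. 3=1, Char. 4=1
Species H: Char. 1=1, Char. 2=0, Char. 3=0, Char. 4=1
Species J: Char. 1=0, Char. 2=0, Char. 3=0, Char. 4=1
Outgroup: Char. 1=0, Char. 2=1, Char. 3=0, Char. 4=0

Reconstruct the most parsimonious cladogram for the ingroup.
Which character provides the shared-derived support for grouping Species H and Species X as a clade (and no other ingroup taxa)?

Char. 1

Character polarity is set by the outgroup: the derived state is whichever differs from the outgroup's state, so for Char. 2 the derived state is '0', and for the remaining characters it is '1'.
Char. 1: derived state '1' in Species H and Species X only — synapomorphy for {Species H, Species X}.
Char. 2: derived state '0' in Species H, Species J, and Species X only — synapomorphy for {Species H, Species J, Species X}.
Char. 3 (derived state '1') is unique to Species L (autapomorphy; uninformative for grouping).
Char. 4: derived state '1' in Species H, Species J, Species L, and Species X only — synapomorphy for {Species H, Species J, Species L, Species X}.
Most parsimonious ingroup topology: (Species Y,(((Species H,Species X),Species J),Species L)).
The clade {Species H, Species X} is supported by Char. 1: its derived state '1' occurs in exactly those taxa and in no other taxon (including the outgroup).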